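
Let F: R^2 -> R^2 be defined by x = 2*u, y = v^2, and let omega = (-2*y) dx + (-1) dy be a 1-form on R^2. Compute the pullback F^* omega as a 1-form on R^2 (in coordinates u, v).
F^* omega = (-4*v^2) du + (-2*v) dv

Using F^*(f dg) = (f ∘ F) d(g ∘ F), substitute each coordinate x_i by F_i(u, v) in f_i, and replace dx_i by d F_i = (∂F_i/∂u) du + (∂F_i/∂v) dv.
  For the x component: f_1(F) = -2*v^2; d F_1 = (2) du + (0) dv
  For the y component: f_2(F) = -1; d F_2 = (0) du + (2*v) dv
Combining and collecting du, dv coefficients:
  coeff of du: -4*v^2
  coeff of dv: -2*v
F^* omega = (-4*v^2) du + (-2*v) dv.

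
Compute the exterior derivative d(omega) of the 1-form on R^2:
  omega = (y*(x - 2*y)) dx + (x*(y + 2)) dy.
d(omega) = (-x + 5*y + 2) dx ∧ dy

For a 1-form omega = sum_i f_i dx_i, the exterior derivative is
  d(omega) = sum_{i < j} (∂f_j/∂x_i - ∂f_i/∂x_j) dx_i ∧ dx_j.
  coefficient of dx ∧ dy: ∂f_2/∂x - ∂f_1/∂y = ∂(x*(y + 2))/∂x - ∂(y*(x - 2*y))/∂y = -x + 5*y + 2
Assembling: d(omega) = (-x + 5*y + 2) dx ∧ dy.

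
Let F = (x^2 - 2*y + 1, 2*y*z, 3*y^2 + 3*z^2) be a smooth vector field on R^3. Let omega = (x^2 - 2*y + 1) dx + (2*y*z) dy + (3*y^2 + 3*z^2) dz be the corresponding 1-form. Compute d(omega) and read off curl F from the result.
d(omega) = (4*y) dy ∧ dz + (0) dz ∧ dx + (2) dx ∧ dy; curl F = (4*y, 0, 2)

d omega = sum_{i<j} (∂f_j/∂x_i - ∂f_i/∂x_j) dx_i ∧ dx_j. Under the identification (dy ∧ dz, dz ∧ dx, dx ∧ dy) ↔ (e_x, e_y, e_z), the coefficients are exactly the components of curl F. Compute:
  ∂R/∂y - ∂Q/∂z = (6*y) - (2*y) = 4*y
  ∂P/∂z - ∂R/∂x = (0) - (0) = 0
  ∂Q/∂x - ∂P/∂y = (0) - (-2) = 2.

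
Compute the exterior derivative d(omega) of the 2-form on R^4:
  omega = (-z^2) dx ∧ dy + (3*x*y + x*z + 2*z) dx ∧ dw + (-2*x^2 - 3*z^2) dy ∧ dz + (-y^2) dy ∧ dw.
d(omega) = (-4*x - 2*z) dx ∧ dy ∧ dz + (-3*x) dx ∧ dy ∧ dw + (-x - 2) dx ∧ dz ∧ dw

For a 2-form omega = sum_{i<j} g_{ij} dx_i ∧ dx_j, the exterior derivative is
  d(omega) = sum_{i<j} d(g_{ij}) ∧ dx_i ∧ dx_j = sum_{i<j, k} (∂g_{ij}/∂x_k) dx_k ∧ dx_i ∧ dx_j.
Expand each term, using dx_k ∧ dx_i ∧ dx_j = sgn(permutation) dx_{(a)} ∧ dx_{(b)} ∧ dx_{(c)} with (a < b < c) sorted:
  d(-z^2) includes (∂/∂z)(-z^2) dz = (-2*z) dz, which multiplied by dx ∧ dy gives (-2*z) dx ∧ dy ∧ dz
  d(3*x*y + x*z + 2*z) includes (∂/∂y)(3*x*y + x*z + 2*z) dy = (3*x) dy, which multiplied by dx ∧ dw gives (-3*x) dx ∧ dy ∧ dw
  d(3*x*y + x*z + 2*z) includes (∂/∂z)(3*x*y + x*z + 2*z) dz = (x + 2) dz, which multiplied by dx ∧ dw gives (-x - 2) dx ∧ dz ∧ dw
  d(-2*x^2 - 3*z^2) includes (∂/∂x)(-2*x^2 - 3*z^2) dx = (-4*x) dx, which multiplied by dy ∧ dz gives (-4*x) dx ∧ dy ∧ dz
Collecting like 3-forms: d(omega) = (-4*x - 2*z) dx ∧ dy ∧ dz + (-3*x) dx ∧ dy ∧ dw + (-x - 2) dx ∧ dz ∧ dw.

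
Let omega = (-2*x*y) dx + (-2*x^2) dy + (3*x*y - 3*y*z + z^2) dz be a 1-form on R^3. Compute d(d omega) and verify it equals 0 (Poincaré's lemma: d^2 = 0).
d(d omega) = 0

Step 1: d omega = sum_{i<j} (∂f_j/∂x_i - ∂f_i/∂x_j) dx_i ∧ dx_j:
  coeff of dx ∧ dy: -2*x
  coeff of dx ∧ dz: 3*y
  coeff of dy ∧ dz: 3*x - 3*z
Step 2: Apply d again to each 2-form coefficient. The only possible 3-form in R^3 is dx ∧ dy ∧ dz, with coefficient
  ∂(coeff of dy∧dz)/∂x - ∂(coeff of dx∧dz)/∂y + ∂(coeff of dx∧dy)/∂z
  = ∂/∂x (3*x - 3*z) - ∂/∂y (3*y) + ∂/∂z (-2*x).
Each of these terms simplifies to sums of mixed partials that cancel in pairs. The result is 0 (by equality of mixed partials for smooth functions — Schwarz / Clairaut).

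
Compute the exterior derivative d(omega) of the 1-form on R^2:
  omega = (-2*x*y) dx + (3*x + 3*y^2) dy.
d(omega) = (2*x + 3) dx ∧ dy

For a 1-form omega = sum_i f_i dx_i, the exterior derivative is
  d(omega) = sum_{i < j} (∂f_j/∂x_i - ∂f_i/∂x_j) dx_i ∧ dx_j.
  coefficient of dx ∧ dy: ∂f_2/∂x - ∂f_1/∂y = ∂(3*x + 3*y^2)/∂x - ∂(-2*x*y)/∂y = 2*x + 3
Assembling: d(omega) = (2*x + 3) dx ∧ dy.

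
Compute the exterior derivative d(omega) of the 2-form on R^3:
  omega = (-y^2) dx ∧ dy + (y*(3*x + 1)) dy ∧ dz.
d(omega) = (3*y) dx ∧ dy ∧ dz

For a 2-form omega = sum_{i<j} g_{ij} dx_i ∧ dx_j, the exterior derivative is
  d(omega) = sum_{i<j} d(g_{ij}) ∧ dx_i ∧ dx_j = sum_{i<j, k} (∂g_{ij}/∂x_k) dx_k ∧ dx_i ∧ dx_j.
Expand each term, using dx_k ∧ dx_i ∧ dx_j = sgn(permutation) dx_{(a)} ∧ dx_{(b)} ∧ dx_{(c)} with (a < b < c) sorted:
  d(y*(3*x + 1)) includes (∂/∂x)(y*(3*x + 1)) dx = (3*y) dx, which multiplied by dy ∧ dz gives (3*y) dx ∧ dy ∧ dz
Collecting like 3-forms: d(omega) = (3*y) dx ∧ dy ∧ dz.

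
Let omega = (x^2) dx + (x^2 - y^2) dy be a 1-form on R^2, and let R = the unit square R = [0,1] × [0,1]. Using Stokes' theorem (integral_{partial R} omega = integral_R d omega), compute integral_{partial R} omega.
integral_(partial R) omega = 1

Stokes: integral_partial_R omega = integral_R d omega with d omega = (∂Q/∂x - ∂P/∂y) dx ∧ dy.
  ∂Q/∂x = 2*x
  ∂P/∂y = 0
  integrand = ∂Q/∂x - ∂P/∂y = 2*x.
Integrating over R: integral_0^1 integral_0^1 (2*x) dx dy = 1.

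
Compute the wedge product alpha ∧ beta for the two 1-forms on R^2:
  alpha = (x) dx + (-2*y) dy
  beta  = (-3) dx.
alpha ∧ beta = (-6*y) dx ∧ dy

Distribute the wedge, using dx_i ∧ dx_j = -dx_j ∧ dx_i and dx_i ∧ dx_i = 0. For each pair (i, j) with i < j, the coefficient of dx_i ∧ dx_j in alpha ∧ beta is (alpha_i * beta_j - alpha_j * beta_i). Collecting: alpha ∧ beta = (-6*y) dx ∧ dy.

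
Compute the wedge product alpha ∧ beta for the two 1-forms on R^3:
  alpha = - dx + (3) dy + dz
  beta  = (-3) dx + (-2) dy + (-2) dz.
alpha ∧ beta = (11) dx ∧ dy + (5) dx ∧ dz + (-4) dy ∧ dz

Distribute the wedge, using dx_i ∧ dx_j = -dx_j ∧ dx_i and dx_i ∧ dx_i = 0. For each pair (i, j) with i < j, the coefficient of dx_i ∧ dx_j in alpha ∧ beta is (alpha_i * beta_j - alpha_j * beta_i). Collecting: alpha ∧ beta = (11) dx ∧ dy + (5) dx ∧ dz + (-4) dy ∧ dz.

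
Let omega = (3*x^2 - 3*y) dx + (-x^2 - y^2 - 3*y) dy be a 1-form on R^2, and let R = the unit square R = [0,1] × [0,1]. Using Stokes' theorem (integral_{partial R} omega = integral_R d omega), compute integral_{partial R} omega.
integral_(partial R) omega = 2

Stokes: integral_partial_R omega = integral_R d omega with d omega = (∂Q/∂x - ∂P/∂y) dx ∧ dy.
  ∂Q/∂x = -2*x
  ∂P/∂y = -3
  integrand = ∂Q/∂x - ∂P/∂y = 3 - 2*x.
Integrating over R: integral_0^1 integral_0^1 (3 - 2*x) dx dy = 2.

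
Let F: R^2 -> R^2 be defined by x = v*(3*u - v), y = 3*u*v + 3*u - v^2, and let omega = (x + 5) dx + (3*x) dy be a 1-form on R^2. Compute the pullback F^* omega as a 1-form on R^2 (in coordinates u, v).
F^* omega = (3*v*(12*u*v + 9*u - 4*v^2 - 3*v + 5)) du + (36*u^2*v - 36*u*v^2 + 15*u + 8*v^3 - 10*v) dv

Using F^*(f dg) = (f ∘ F) d(g ∘ F), substitute each coordinate x_i by F_i(u, v) in f_i, and replace dx_i by d F_i = (∂F_i/∂u) du + (∂F_i/∂v) dv.
  For the x component: f_1(F) = 3*u*v - v^2 + 5; d F_1 = (3*v) du + (3*u - 2*v) dv
  For the y component: f_2(F) = 3*v*(3*u - v); d F_2 = (3*v + 3) du + (3*u - 2*v) dv
Combining and collecting du, dv coefficients:
  coeff of du: 3*v*(12*u*v + 9*u - 4*v^2 - 3*v + 5)
  coeff of dv: 36*u^2*v - 36*u*v^2 + 15*u + 8*v^3 - 10*v
F^* omega = (3*v*(12*u*v + 9*u - 4*v^2 - 3*v + 5)) du + (36*u^2*v - 36*u*v^2 + 15*u + 8*v^3 - 10*v) dv.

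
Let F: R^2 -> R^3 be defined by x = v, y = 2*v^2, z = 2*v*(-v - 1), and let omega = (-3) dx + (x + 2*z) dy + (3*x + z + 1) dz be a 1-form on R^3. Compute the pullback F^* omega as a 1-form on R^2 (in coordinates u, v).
F^* omega = (-8*v^3 - 12*v^2 - 6*v - 5) dv

Using F^*(f dg) = (f ∘ F) d(g ∘ F), substitute each coordinate x_i by F_i(u, v) in f_i, and replace dx_i by d F_i = (∂F_i/∂u) du + (∂F_i/∂v) dv.
  For the x component: f_1(F) = -3; d F_1 = (0) du + (1) dv
  For the y component: f_2(F) = v*(-4*v - 3); d F_2 = (0) du + (4*v) dv
  For the z component: f_3(F) = -2*v^2 + v + 1; d F_3 = (0) du + (-4*v - 2) dv
Combining and collecting du, dv coefficients:
  coeff of du: 0
  coeff of dv: -8*v^3 - 12*v^2 - 6*v - 5
F^* omega = (-8*v^3 - 12*v^2 - 6*v - 5) dv.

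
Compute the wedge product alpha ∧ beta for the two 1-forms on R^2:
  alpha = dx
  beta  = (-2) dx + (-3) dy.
alpha ∧ beta = (-3) dx ∧ dy

Distribute the wedge, using dx_i ∧ dx_j = -dx_j ∧ dx_i and dx_i ∧ dx_i = 0. For each pair (i, j) with i < j, the coefficient of dx_i ∧ dx_j in alpha ∧ beta is (alpha_i * beta_j - alpha_j * beta_i). Collecting: alpha ∧ beta = (-3) dx ∧ dy.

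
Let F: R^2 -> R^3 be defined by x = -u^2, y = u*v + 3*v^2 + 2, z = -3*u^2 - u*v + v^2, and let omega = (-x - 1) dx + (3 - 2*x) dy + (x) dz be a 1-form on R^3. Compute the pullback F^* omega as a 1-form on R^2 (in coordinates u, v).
F^* omega = (4*u^3 + 3*u^2*v + 2*u + 3*v) du + (3*u^3 + 10*u^2*v + 3*u + 18*v) dv

Using F^*(f dg) = (f ∘ F) d(g ∘ F), substitute each coordinate x_i by F_i(u, v) in f_i, and replace dx_i by d F_i = (∂F_i/∂u) du + (∂F_i/∂v) dv.
  For the x component: f_1(F) = u^2 - 1; d F_1 = (-2*u) du + (0) dv
  For the y component: f_2(F) = 2*u^2 + 3; d F_2 = (v) du + (u + 6*v) dv
  For the z component: f_3(F) = -u^2; d F_3 = (-6*u - v) du + (-u + 2*v) dv
Combining and collecting du, dv coefficients:
  coeff of du: 4*u^3 + 3*u^2*v + 2*u + 3*v
  coeff of dv: 3*u^3 + 10*u^2*v + 3*u + 18*v
F^* omega = (4*u^3 + 3*u^2*v + 2*u + 3*v) du + (3*u^3 + 10*u^2*v + 3*u + 18*v) dv.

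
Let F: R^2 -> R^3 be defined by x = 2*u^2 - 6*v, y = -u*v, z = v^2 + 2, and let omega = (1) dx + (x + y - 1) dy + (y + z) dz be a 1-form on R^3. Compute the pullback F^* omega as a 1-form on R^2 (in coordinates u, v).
F^* omega = (-2*u^2*v + u*v^2 + 4*u + 6*v^2 + v) du + (-2*u^3 + u^2*v - 2*u*v^2 + 6*u*v + u + 2*v^3 + 4*v - 6) dv

Using F^*(f dg) = (f ∘ F) d(g ∘ F), substitute each coordinate x_i by F_i(u, v) in f_i, and replace dx_i by d F_i = (∂F_i/∂u) du + (∂F_i/∂v) dv.
  For the x component: f_1(F) = 1; d F_1 = (4*u) du + (-6) dv
  For the y component: f_2(F) = 2*u^2 - u*v - 6*v - 1; d F_2 = (-v) du + (-u) dv
  For the z component: f_3(F) = -u*v + v^2 + 2; d F_3 = (0) du + (2*v) dv
Combining and collecting du, dv coefficients:
  coeff of du: -2*u^2*v + u*v^2 + 4*u + 6*v^2 + v
  coeff of dv: -2*u^3 + u^2*v - 2*u*v^2 + 6*u*v + u + 2*v^3 + 4*v - 6
F^* omega = (-2*u^2*v + u*v^2 + 4*u + 6*v^2 + v) du + (-2*u^3 + u^2*v - 2*u*v^2 + 6*u*v + u + 2*v^3 + 4*v - 6) dv.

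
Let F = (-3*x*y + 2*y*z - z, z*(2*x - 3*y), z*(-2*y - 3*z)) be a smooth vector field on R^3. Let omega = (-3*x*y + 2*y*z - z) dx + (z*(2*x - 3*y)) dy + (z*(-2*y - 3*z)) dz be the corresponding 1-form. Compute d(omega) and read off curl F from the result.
d(omega) = (-2*x + 3*y - 2*z) dy ∧ dz + (2*y - 1) dz ∧ dx + (3*x) dx ∧ dy; curl F = (-2*x + 3*y - 2*z, 2*y - 1, 3*x)

d omega = sum_{i<j} (∂f_j/∂x_i - ∂f_i/∂x_j) dx_i ∧ dx_j. Under the identification (dy ∧ dz, dz ∧ dx, dx ∧ dy) ↔ (e_x, e_y, e_z), the coefficients are exactly the components of curl F. Compute:
  ∂R/∂y - ∂Q/∂z = (-2*z) - (2*x - 3*y) = -2*x + 3*y - 2*z
  ∂P/∂z - ∂R/∂x = (2*y - 1) - (0) = 2*y - 1
  ∂Q/∂x - ∂P/∂y = (2*z) - (-3*x + 2*z) = 3*x.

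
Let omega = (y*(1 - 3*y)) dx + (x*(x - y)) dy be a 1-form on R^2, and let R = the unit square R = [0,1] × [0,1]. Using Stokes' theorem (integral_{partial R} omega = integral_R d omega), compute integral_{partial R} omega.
integral_(partial R) omega = 5/2

Stokes: integral_partial_R omega = integral_R d omega with d omega = (∂Q/∂x - ∂P/∂y) dx ∧ dy.
  ∂Q/∂x = 2*x - y
  ∂P/∂y = 1 - 6*y
  integrand = ∂Q/∂x - ∂P/∂y = 2*x + 5*y - 1.
Integrating over R: integral_0^1 integral_0^1 (2*x + 5*y - 1) dx dy = 5/2.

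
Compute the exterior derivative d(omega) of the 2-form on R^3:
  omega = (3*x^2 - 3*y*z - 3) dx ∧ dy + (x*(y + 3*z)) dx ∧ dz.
d(omega) = (-x - 3*y) dx ∧ dy ∧ dz

For a 2-form omega = sum_{i<j} g_{ij} dx_i ∧ dx_j, the exterior derivative is
  d(omega) = sum_{i<j} d(g_{ij}) ∧ dx_i ∧ dx_j = sum_{i<j, k} (∂g_{ij}/∂x_k) dx_k ∧ dx_i ∧ dx_j.
Expand each term, using dx_k ∧ dx_i ∧ dx_j = sgn(permutation) dx_{(a)} ∧ dx_{(b)} ∧ dx_{(c)} with (a < b < c) sorted:
  d(3*x^2 - 3*y*z - 3) includes (∂/∂z)(3*x^2 - 3*y*z - 3) dz = (-3*y) dz, which multiplied by dx ∧ dy gives (-3*y) dx ∧ dy ∧ dz
  d(x*(y + 3*z)) includes (∂/∂y)(x*(y + 3*z)) dy = (x) dy, which multiplied by dx ∧ dz gives (-x) dx ∧ dy ∧ dz
Collecting like 3-forms: d(omega) = (-x - 3*y) dx ∧ dy ∧ dz.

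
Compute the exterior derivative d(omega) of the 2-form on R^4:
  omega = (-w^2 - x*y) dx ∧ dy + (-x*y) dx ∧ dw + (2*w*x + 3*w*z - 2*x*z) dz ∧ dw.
d(omega) = (-2*w + x) dx ∧ dy ∧ dw + (2*w - 2*z) dx ∧ dz ∧ dw

For a 2-form omega = sum_{i<j} g_{ij} dx_i ∧ dx_j, the exterior derivative is
  d(omega) = sum_{i<j} d(g_{ij}) ∧ dx_i ∧ dx_j = sum_{i<j, k} (∂g_{ij}/∂x_k) dx_k ∧ dx_i ∧ dx_j.
Expand each term, using dx_k ∧ dx_i ∧ dx_j = sgn(permutation) dx_{(a)} ∧ dx_{(b)} ∧ dx_{(c)} with (a < b < c) sorted:
  d(-w^2 - x*y) includes (∂/∂w)(-w^2 - x*y) dw = (-2*w) dw, which multiplied by dx ∧ dy gives (-2*w) dx ∧ dy ∧ dw
  d(-x*y) includes (∂/∂y)(-x*y) dy = (-x) dy, which multiplied by dx ∧ dw gives (x) dx ∧ dy ∧ dw
  d(2*w*x + 3*w*z - 2*x*z) includes (∂/∂x)(2*w*x + 3*w*z - 2*x*z) dx = (2*w - 2*z) dx, which multiplied by dz ∧ dw gives (2*w - 2*z) dx ∧ dz ∧ dw
Collecting like 3-forms: d(omega) = (-2*w + x) dx ∧ dy ∧ dw + (2*w - 2*z) dx ∧ dz ∧ dw.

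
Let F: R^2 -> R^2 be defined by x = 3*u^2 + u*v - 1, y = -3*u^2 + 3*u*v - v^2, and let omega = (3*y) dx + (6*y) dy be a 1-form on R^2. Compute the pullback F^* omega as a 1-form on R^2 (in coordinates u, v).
F^* omega = (54*u^3 - 117*u^2*v + 81*u*v^2 - 21*v^3) du + (-63*u^3 + 99*u^2*v - 57*u*v^2 + 12*v^3) dv

Using F^*(f dg) = (f ∘ F) d(g ∘ F), substitute each coordinate x_i by F_i(u, v) in f_i, and replace dx_i by d F_i = (∂F_i/∂u) du + (∂F_i/∂v) dv.
  For the x component: f_1(F) = -9*u^2 + 9*u*v - 3*v^2; d F_1 = (6*u + v) du + (u) dv
  For the y component: f_2(F) = -18*u^2 + 18*u*v - 6*v^2; d F_2 = (-6*u + 3*v) du + (3*u - 2*v) dv
Combining and collecting du, dv coefficients:
  coeff of du: 54*u^3 - 117*u^2*v + 81*u*v^2 - 21*v^3
  coeff of dv: -63*u^3 + 99*u^2*v - 57*u*v^2 + 12*v^3
F^* omega = (54*u^3 - 117*u^2*v + 81*u*v^2 - 21*v^3) du + (-63*u^3 + 99*u^2*v - 57*u*v^2 + 12*v^3) dv.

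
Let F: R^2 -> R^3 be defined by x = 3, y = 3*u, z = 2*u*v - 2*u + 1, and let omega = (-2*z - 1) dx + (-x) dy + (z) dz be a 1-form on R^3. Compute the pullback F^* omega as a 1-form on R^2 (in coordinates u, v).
F^* omega = (4*u*v^2 - 8*u*v + 4*u + 2*v - 11) du + (2*u*(2*u*v - 2*u + 1)) dv

Using F^*(f dg) = (f ∘ F) d(g ∘ F), substitute each coordinate x_i by F_i(u, v) in f_i, and replace dx_i by d F_i = (∂F_i/∂u) du + (∂F_i/∂v) dv.
  For the x component: f_1(F) = -4*u*v + 4*u - 3; d F_1 = (0) du + (0) dv
  For the y component: f_2(F) = -3; d F_2 = (3) du + (0) dv
  For the z component: f_3(F) = 2*u*v - 2*u + 1; d F_3 = (2*v - 2) du + (2*u) dv
Combining and collecting du, dv coefficients:
  coeff of du: 4*u*v^2 - 8*u*v + 4*u + 2*v - 11
  coeff of dv: 2*u*(2*u*v - 2*u + 1)
F^* omega = (4*u*v^2 - 8*u*v + 4*u + 2*v - 11) du + (2*u*(2*u*v - 2*u + 1)) dv.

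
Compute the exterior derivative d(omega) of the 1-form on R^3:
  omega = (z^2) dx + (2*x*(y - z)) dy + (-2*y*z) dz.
d(omega) = (2*y - 2*z) dx ∧ dy + (-2*z) dx ∧ dz + (2*x - 2*z) dy ∧ dz

For a 1-form omega = sum_i f_i dx_i, the exterior derivative is
  d(omega) = sum_{i < j} (∂f_j/∂x_i - ∂f_i/∂x_j) dx_i ∧ dx_j.
  coefficient of dx ∧ dy: ∂f_2/∂x - ∂f_1/∂y = ∂(2*x*(y - z))/∂x - ∂(z^2)/∂y = 2*y - 2*z
  coefficient of dx ∧ dz: ∂f_3/∂x - ∂f_1/∂z = ∂(-2*y*z)/∂x - ∂(z^2)/∂z = -2*z
  coefficient of dy ∧ dz: ∂f_3/∂y - ∂f_2/∂z = ∂(-2*y*z)/∂y - ∂(2*x*(y - z))/∂z = 2*x - 2*z
Assembling: d(omega) = (2*y - 2*z) dx ∧ dy + (-2*z) dx ∧ dz + (2*x - 2*z) dy ∧ dz.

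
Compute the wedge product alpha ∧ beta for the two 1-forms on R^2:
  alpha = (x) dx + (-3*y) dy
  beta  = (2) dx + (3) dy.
alpha ∧ beta = (3*x + 6*y) dx ∧ dy

Distribute the wedge, using dx_i ∧ dx_j = -dx_j ∧ dx_i and dx_i ∧ dx_i = 0. For each pair (i, j) with i < j, the coefficient of dx_i ∧ dx_j in alpha ∧ beta is (alpha_i * beta_j - alpha_j * beta_i). Collecting: alpha ∧ beta = (3*x + 6*y) dx ∧ dy.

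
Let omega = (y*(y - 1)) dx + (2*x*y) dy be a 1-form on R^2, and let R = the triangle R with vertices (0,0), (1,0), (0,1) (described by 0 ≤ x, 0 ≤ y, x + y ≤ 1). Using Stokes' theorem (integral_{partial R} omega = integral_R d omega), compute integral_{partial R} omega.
integral_(partial R) omega = 1/2

Stokes: integral_partial_R omega = integral_R d omega with d omega = (∂Q/∂x - ∂P/∂y) dx ∧ dy.
  ∂Q/∂x = 2*y
  ∂P/∂y = 2*y - 1
  integrand = ∂Q/∂x - ∂P/∂y = 1.
Integrating over R: integral_0^1 integral_0^{1-x} (1) dy dx = 1/2.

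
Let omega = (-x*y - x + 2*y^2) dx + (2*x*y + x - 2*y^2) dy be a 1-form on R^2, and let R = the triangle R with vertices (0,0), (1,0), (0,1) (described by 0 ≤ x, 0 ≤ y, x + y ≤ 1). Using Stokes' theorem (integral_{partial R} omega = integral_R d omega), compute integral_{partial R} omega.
integral_(partial R) omega = 1/3

Stokes: integral_partial_R omega = integral_R d omega with d omega = (∂Q/∂x - ∂P/∂y) dx ∧ dy.
  ∂Q/∂x = 2*y + 1
  ∂P/∂y = -x + 4*y
  integrand = ∂Q/∂x - ∂P/∂y = x - 2*y + 1.
Integrating over R: integral_0^1 integral_0^{1-x} (x - 2*y + 1) dy dx = 1/3.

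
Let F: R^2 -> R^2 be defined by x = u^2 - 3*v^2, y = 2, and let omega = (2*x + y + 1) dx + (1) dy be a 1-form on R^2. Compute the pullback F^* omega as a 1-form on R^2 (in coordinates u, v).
F^* omega = (2*u*(2*u^2 - 6*v^2 + 3)) du + (6*v*(-2*u^2 + 6*v^2 - 3)) dv

Using F^*(f dg) = (f ∘ F) d(g ∘ F), substitute each coordinate x_i by F_i(u, v) in f_i, and replace dx_i by d F_i = (∂F_i/∂u) du + (∂F_i/∂v) dv.
  For the x component: f_1(F) = 2*u^2 - 6*v^2 + 3; d F_1 = (2*u) du + (-6*v) dv
  For the y component: f_2(F) = 1; d F_2 = (0) du + (0) dv
Combining and collecting du, dv coefficients:
  coeff of du: 2*u*(2*u^2 - 6*v^2 + 3)
  coeff of dv: 6*v*(-2*u^2 + 6*v^2 - 3)
F^* omega = (2*u*(2*u^2 - 6*v^2 + 3)) du + (6*v*(-2*u^2 + 6*v^2 - 3)) dv.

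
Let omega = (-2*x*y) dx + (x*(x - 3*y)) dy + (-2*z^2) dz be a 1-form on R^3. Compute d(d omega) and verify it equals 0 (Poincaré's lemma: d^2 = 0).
d(d omega) = 0

Step 1: d omega = sum_{i<j} (∂f_j/∂x_i - ∂f_i/∂x_j) dx_i ∧ dx_j:
  coeff of dx ∧ dy: 4*x - 3*y
  coeff of dx ∧ dz: 0
  coeff of dy ∧ dz: 0
Step 2: Apply d again to each 2-form coefficient. The only possible 3-form in R^3 is dx ∧ dy ∧ dz, with coefficient
  ∂(coeff of dy∧dz)/∂x - ∂(coeff of dx∧dz)/∂y + ∂(coeff of dx∧dy)/∂z
  = ∂/∂x (0) - ∂/∂y (0) + ∂/∂z (4*x - 3*y).
Each of these terms simplifies to sums of mixed partials that cancel in pairs. The result is 0 (by equality of mixed partials for smooth functions — Schwarz / Clairaut).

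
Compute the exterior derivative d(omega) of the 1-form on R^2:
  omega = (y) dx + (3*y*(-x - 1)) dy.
d(omega) = (-3*y - 1) dx ∧ dy

For a 1-form omega = sum_i f_i dx_i, the exterior derivative is
  d(omega) = sum_{i < j} (∂f_j/∂x_i - ∂f_i/∂x_j) dx_i ∧ dx_j.
  coefficient of dx ∧ dy: ∂f_2/∂x - ∂f_1/∂y = ∂(3*y*(-x - 1))/∂x - ∂(y)/∂y = -3*y - 1
Assembling: d(omega) = (-3*y - 1) dx ∧ dy.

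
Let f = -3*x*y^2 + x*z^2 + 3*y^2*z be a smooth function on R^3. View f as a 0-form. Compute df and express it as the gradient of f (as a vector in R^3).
df = (-3*y^2 + z^2) dx + (6*y*(-x + z)) dy + (2*x*z + 3*y^2) dz; grad f = (-3*y^2 + z^2, 6*y*(-x + z), 2*x*z + 3*y^2)

For a 0-form f, d f = (∂f/∂x) dx + (∂f/∂y) dy + (∂f/∂z) dz. The components of the vector representation are exactly the entries of grad f in Cartesian coordinates:
  ∂f/∂x = -3*y^2 + z^2
  ∂f/∂y = 6*y*(-x + z)
  ∂f/∂z = 2*x*z + 3*y^2.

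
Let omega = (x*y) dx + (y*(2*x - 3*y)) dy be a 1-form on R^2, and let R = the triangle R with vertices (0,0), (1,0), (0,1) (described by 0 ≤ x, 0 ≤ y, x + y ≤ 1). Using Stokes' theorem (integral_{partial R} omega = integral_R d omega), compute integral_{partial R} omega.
integral_(partial R) omega = 1/6

Stokes: integral_partial_R omega = integral_R d omega with d omega = (∂Q/∂x - ∂P/∂y) dx ∧ dy.
  ∂Q/∂x = 2*y
  ∂P/∂y = x
  integrand = ∂Q/∂x - ∂P/∂y = -x + 2*y.
Integrating over R: integral_0^1 integral_0^{1-x} (-x + 2*y) dy dx = 1/6.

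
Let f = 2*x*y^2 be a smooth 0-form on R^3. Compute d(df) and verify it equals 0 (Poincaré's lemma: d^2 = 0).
d(df) = 0

Step 1: df = sum_i (∂f/∂x_i) dx_i = (2*y^2) dx + (4*x*y) dy + (0) dz.
Step 2: Apply d again. Using the 1-form formula, the coefficient of dx ∧ dy in d(df) is ∂^2 f/∂x ∂y - ∂^2 f/∂y ∂x = (4*y) - (4*y) = 0 (equality of mixed partials for smooth f).
Similarly for dx ∧ dz and dy ∧ dz — all coefficients vanish. So d(df) = 0.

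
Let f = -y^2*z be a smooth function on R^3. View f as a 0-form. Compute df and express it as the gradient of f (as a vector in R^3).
df = (0) dx + (-2*y*z) dy + (-y^2) dz; grad f = (0, -2*y*z, -y^2)

For a 0-form f, d f = (∂f/∂x) dx + (∂f/∂y) dy + (∂f/∂z) dz. The components of the vector representation are exactly the entries of grad f in Cartesian coordinates:
  ∂f/∂x = 0
  ∂f/∂y = -2*y*z
  ∂f/∂z = -y^2.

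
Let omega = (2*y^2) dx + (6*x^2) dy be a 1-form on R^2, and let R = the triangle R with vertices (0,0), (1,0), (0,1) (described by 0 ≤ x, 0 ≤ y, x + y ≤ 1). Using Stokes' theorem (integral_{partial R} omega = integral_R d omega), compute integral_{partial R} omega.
integral_(partial R) omega = 4/3

Stokes: integral_partial_R omega = integral_R d omega with d omega = (∂Q/∂x - ∂P/∂y) dx ∧ dy.
  ∂Q/∂x = 12*x
  ∂P/∂y = 4*y
  integrand = ∂Q/∂x - ∂P/∂y = 12*x - 4*y.
Integrating over R: integral_0^1 integral_0^{1-x} (12*x - 4*y) dy dx = 4/3.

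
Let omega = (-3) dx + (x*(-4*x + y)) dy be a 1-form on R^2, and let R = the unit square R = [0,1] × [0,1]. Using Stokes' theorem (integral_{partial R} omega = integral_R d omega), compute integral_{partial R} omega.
integral_(partial R) omega = -7/2

Stokes: integral_partial_R omega = integral_R d omega with d omega = (∂Q/∂x - ∂P/∂y) dx ∧ dy.
  ∂Q/∂x = -8*x + y
  ∂P/∂y = 0
  integrand = ∂Q/∂x - ∂P/∂y = -8*x + y.
Integrating over R: integral_0^1 integral_0^1 (-8*x + y) dx dy = -7/2.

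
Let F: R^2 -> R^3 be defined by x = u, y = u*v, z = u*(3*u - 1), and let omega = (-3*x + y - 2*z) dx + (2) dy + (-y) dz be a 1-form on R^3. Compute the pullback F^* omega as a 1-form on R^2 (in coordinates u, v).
F^* omega = (-6*u^2*v - 6*u^2 + 2*u*v - u + 2*v) du + (2*u) dv

Using F^*(f dg) = (f ∘ F) d(g ∘ F), substitute each coordinate x_i by F_i(u, v) in f_i, and replace dx_i by d F_i = (∂F_i/∂u) du + (∂F_i/∂v) dv.
  For the x component: f_1(F) = u*(-6*u + v - 1); d F_1 = (1) du + (0) dv
  For the y component: f_2(F) = 2; d F_2 = (v) du + (u) dv
  For the z component: f_3(F) = -u*v; d F_3 = (6*u - 1) du + (0) dv
Combining and collecting du, dv coefficients:
  coeff of du: -6*u^2*v - 6*u^2 + 2*u*v - u + 2*v
  coeff of dv: 2*u
F^* omega = (-6*u^2*v - 6*u^2 + 2*u*v - u + 2*v) du + (2*u) dv.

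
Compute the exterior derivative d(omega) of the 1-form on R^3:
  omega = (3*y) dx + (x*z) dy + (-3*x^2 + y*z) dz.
d(omega) = (z - 3) dx ∧ dy + (-6*x) dx ∧ dz + (-x + z) dy ∧ dz

For a 1-form omega = sum_i f_i dx_i, the exterior derivative is
  d(omega) = sum_{i < j} (∂f_j/∂x_i - ∂f_i/∂x_j) dx_i ∧ dx_j.
  coefficient of dx ∧ dy: ∂f_2/∂x - ∂f_1/∂y = ∂(x*z)/∂x - ∂(3*y)/∂y = z - 3
  coefficient of dx ∧ dz: ∂f_3/∂x - ∂f_1/∂z = ∂(-3*x^2 + y*z)/∂x - ∂(3*y)/∂z = -6*x
  coefficient of dy ∧ dz: ∂f_3/∂y - ∂f_2/∂z = ∂(-3*x^2 + y*z)/∂y - ∂(x*z)/∂z = -x + z
Assembling: d(omega) = (z - 3) dx ∧ dy + (-6*x) dx ∧ dz + (-x + z) dy ∧ dz.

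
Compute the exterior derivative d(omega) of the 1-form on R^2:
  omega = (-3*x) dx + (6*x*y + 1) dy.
d(omega) = (6*y) dx ∧ dy

For a 1-form omega = sum_i f_i dx_i, the exterior derivative is
  d(omega) = sum_{i < j} (∂f_j/∂x_i - ∂f_i/∂x_j) dx_i ∧ dx_j.
  coefficient of dx ∧ dy: ∂f_2/∂x - ∂f_1/∂y = ∂(6*x*y + 1)/∂x - ∂(-3*x)/∂y = 6*y
Assembling: d(omega) = (6*y) dx ∧ dy.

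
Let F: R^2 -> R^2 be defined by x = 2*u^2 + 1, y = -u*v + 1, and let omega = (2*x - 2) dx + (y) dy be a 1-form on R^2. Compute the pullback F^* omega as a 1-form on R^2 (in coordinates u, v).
F^* omega = (16*u^3 + u*v^2 - v) du + (u*(u*v - 1)) dv

Using F^*(f dg) = (f ∘ F) d(g ∘ F), substitute each coordinate x_i by F_i(u, v) in f_i, and replace dx_i by d F_i = (∂F_i/∂u) du + (∂F_i/∂v) dv.
  For the x component: f_1(F) = 4*u^2; d F_1 = (4*u) du + (0) dv
  For the y component: f_2(F) = -u*v + 1; d F_2 = (-v) du + (-u) dv
Combining and collecting du, dv coefficients:
  coeff of du: 16*u^3 + u*v^2 - v
  coeff of dv: u*(u*v - 1)
F^* omega = (16*u^3 + u*v^2 - v) du + (u*(u*v - 1)) dv.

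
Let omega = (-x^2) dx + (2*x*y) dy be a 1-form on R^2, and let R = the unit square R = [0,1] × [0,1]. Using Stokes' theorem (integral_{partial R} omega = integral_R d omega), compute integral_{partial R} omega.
integral_(partial R) omega = 1

Stokes: integral_partial_R omega = integral_R d omega with d omega = (∂Q/∂x - ∂P/∂y) dx ∧ dy.
  ∂Q/∂x = 2*y
  ∂P/∂y = 0
  integrand = ∂Q/∂x - ∂P/∂y = 2*y.
Integrating over R: integral_0^1 integral_0^1 (2*y) dx dy = 1.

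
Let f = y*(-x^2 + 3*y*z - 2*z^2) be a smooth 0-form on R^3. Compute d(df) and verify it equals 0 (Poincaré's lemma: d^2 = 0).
d(df) = 0

Step 1: df = sum_i (∂f/∂x_i) dx_i = (-2*x*y) dx + (-x^2 + 6*y*z - 2*z^2) dy + (y*(3*y - 4*z)) dz.
Step 2: Apply d again. Using the 1-form formula, the coefficient of dx ∧ dy in d(df) is ∂^2 f/∂x ∂y - ∂^2 f/∂y ∂x = (-2*x) - (-2*x) = 0 (equality of mixed partials for smooth f).
Similarly for dx ∧ dz and dy ∧ dz — all coefficients vanish. So d(df) = 0.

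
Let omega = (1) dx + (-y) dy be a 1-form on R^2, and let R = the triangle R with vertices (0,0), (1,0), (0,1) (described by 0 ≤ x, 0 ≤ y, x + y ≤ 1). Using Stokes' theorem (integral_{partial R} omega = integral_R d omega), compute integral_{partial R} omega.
integral_(partial R) omega = 0

Stokes: integral_partial_R omega = integral_R d omega with d omega = (∂Q/∂x - ∂P/∂y) dx ∧ dy.
  ∂Q/∂x = 0
  ∂P/∂y = 0
  integrand = ∂Q/∂x - ∂P/∂y = 0.
Integrating over R: integral_0^1 integral_0^{1-x} (0) dy dx = 0.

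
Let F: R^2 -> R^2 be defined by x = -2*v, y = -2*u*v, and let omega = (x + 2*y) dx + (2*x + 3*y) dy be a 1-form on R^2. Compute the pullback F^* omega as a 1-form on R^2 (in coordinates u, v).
F^* omega = (v^2*(12*u + 8)) du + (4*v*(3*u^2 + 4*u + 1)) dv

Using F^*(f dg) = (f ∘ F) d(g ∘ F), substitute each coordinate x_i by F_i(u, v) in f_i, and replace dx_i by d F_i = (∂F_i/∂u) du + (∂F_i/∂v) dv.
  For the x component: f_1(F) = 2*v*(-2*u - 1); d F_1 = (0) du + (-2) dv
  For the y component: f_2(F) = 2*v*(-3*u - 2); d F_2 = (-2*v) du + (-2*u) dv
Combining and collecting du, dv coefficients:
  coeff of du: v^2*(12*u + 8)
  coeff of dv: 4*v*(3*u^2 + 4*u + 1)
F^* omega = (v^2*(12*u + 8)) du + (4*v*(3*u^2 + 4*u + 1)) dv.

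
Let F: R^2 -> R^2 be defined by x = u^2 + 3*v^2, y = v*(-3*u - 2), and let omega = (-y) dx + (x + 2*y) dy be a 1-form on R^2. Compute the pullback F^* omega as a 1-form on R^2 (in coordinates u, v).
F^* omega = (v*(3*u^2 + 18*u*v + 4*u - 9*v^2 + 12*v)) du + (-3*u^3 + 18*u^2*v - 2*u^2 + 9*u*v^2 + 24*u*v + 6*v^2 + 8*v) dv

Using F^*(f dg) = (f ∘ F) d(g ∘ F), substitute each coordinate x_i by F_i(u, v) in f_i, and replace dx_i by d F_i = (∂F_i/∂u) du + (∂F_i/∂v) dv.
  For the x component: f_1(F) = v*(3*u + 2); d F_1 = (2*u) du + (6*v) dv
  For the y component: f_2(F) = u^2 - 6*u*v + 3*v^2 - 4*v; d F_2 = (-3*v) du + (-3*u - 2) dv
Combining and collecting du, dv coefficients:
  coeff of du: v*(3*u^2 + 18*u*v + 4*u - 9*v^2 + 12*v)
  coeff of dv: -3*u^3 + 18*u^2*v - 2*u^2 + 9*u*v^2 + 24*u*v + 6*v^2 + 8*v
F^* omega = (v*(3*u^2 + 18*u*v + 4*u - 9*v^2 + 12*v)) du + (-3*u^3 + 18*u^2*v - 2*u^2 + 9*u*v^2 + 24*u*v + 6*v^2 + 8*v) dv.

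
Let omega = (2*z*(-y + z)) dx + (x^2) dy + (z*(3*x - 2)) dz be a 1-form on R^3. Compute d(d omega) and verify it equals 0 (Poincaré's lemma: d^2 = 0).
d(d omega) = 0

Step 1: d omega = sum_{i<j} (∂f_j/∂x_i - ∂f_i/∂x_j) dx_i ∧ dx_j:
  coeff of dx ∧ dy: 2*x + 2*z
  coeff of dx ∧ dz: 2*y - z
  coeff of dy ∧ dz: 0
Step 2: Apply d again to each 2-form coefficient. The only possible 3-form in R^3 is dx ∧ dy ∧ dz, with coefficient
  ∂(coeff of dy∧dz)/∂x - ∂(coeff of dx∧dz)/∂y + ∂(coeff of dx∧dy)/∂z
  = ∂/∂x (0) - ∂/∂y (2*y - z) + ∂/∂z (2*x + 2*z).
Each of these terms simplifies to sums of mixed partials that cancel in pairs. The result is 0 (by equality of mixed partials for smooth functions — Schwarz / Clairaut).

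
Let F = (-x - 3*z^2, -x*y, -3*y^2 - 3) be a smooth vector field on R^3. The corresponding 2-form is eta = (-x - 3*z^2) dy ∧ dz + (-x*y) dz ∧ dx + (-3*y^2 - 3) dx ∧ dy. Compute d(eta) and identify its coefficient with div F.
d(eta) = (-x - 1) dx ∧ dy ∧ dz; div F = -x - 1

For a 2-form in R^3 of the form above, applying d gives a 3-form with coefficient ∂P/∂x + ∂Q/∂y + ∂R/∂z:
  ∂P/∂x = -1
  ∂Q/∂y = -x
  ∂R/∂z = 0
Sum = -x - 1, which is exactly div F.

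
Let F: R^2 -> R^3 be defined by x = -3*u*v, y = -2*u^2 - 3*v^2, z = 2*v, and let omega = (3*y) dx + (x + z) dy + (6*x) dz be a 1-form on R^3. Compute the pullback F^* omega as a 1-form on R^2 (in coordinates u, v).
F^* omega = (v*(30*u^2 - 8*u + 27*v^2)) du + (18*u^3 + 45*u*v^2 - 36*u*v - 12*v^2) dv

Using F^*(f dg) = (f ∘ F) d(g ∘ F), substitute each coordinate x_i by F_i(u, v) in f_i, and replace dx_i by d F_i = (∂F_i/∂u) du + (∂F_i/∂v) dv.
  For the x component: f_1(F) = -6*u^2 - 9*v^2; d F_1 = (-3*v) du + (-3*u) dv
  For the y component: f_2(F) = v*(2 - 3*u); d F_2 = (-4*u) du + (-6*v) dv
  For the z component: f_3(F) = -18*u*v; d F_3 = (0) du + (2) dv
Combining and collecting du, dv coefficients:
  coeff of du: v*(30*u^2 - 8*u + 27*v^2)
  coeff of dv: 18*u^3 + 45*u*v^2 - 36*u*v - 12*v^2
F^* omega = (v*(30*u^2 - 8*u + 27*v^2)) du + (18*u^3 + 45*u*v^2 - 36*u*v - 12*v^2) dv.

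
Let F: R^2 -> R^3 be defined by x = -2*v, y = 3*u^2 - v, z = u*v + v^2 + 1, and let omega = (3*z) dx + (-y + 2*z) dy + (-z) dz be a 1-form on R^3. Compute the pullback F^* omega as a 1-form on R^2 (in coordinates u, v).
F^* omega = (-18*u^3 + 12*u^2*v + 11*u*v^2 + 6*u*v + 12*u - v^3 - v) du + (-u^2*v + 3*u^2 - 3*u*v^2 - 8*u*v - u - 2*v^3 - 8*v^2 - 3*v - 8) dv

Using F^*(f dg) = (f ∘ F) d(g ∘ F), substitute each coordinate x_i by F_i(u, v) in f_i, and replace dx_i by d F_i = (∂F_i/∂u) du + (∂F_i/∂v) dv.
  For the x component: f_1(F) = 3*u*v + 3*v^2 + 3; d F_1 = (0) du + (-2) dv
  For the y component: f_2(F) = -3*u^2 + 2*u*v + 2*v^2 + v + 2; d F_2 = (6*u) du + (-1) dv
  For the z component: f_3(F) = -u*v - v^2 - 1; d F_3 = (v) du + (u + 2*v) dv
Combining and collecting du, dv coefficients:
  coeff of du: -18*u^3 + 12*u^2*v + 11*u*v^2 + 6*u*v + 12*u - v^3 - v
  coeff of dv: -u^2*v + 3*u^2 - 3*u*v^2 - 8*u*v - u - 2*v^3 - 8*v^2 - 3*v - 8
F^* omega = (-18*u^3 + 12*u^2*v + 11*u*v^2 + 6*u*v + 12*u - v^3 - v) du + (-u^2*v + 3*u^2 - 3*u*v^2 - 8*u*v - u - 2*v^3 - 8*v^2 - 3*v - 8) dv.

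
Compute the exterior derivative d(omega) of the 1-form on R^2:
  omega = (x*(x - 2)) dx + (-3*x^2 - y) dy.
d(omega) = (-6*x) dx ∧ dy

For a 1-form omega = sum_i f_i dx_i, the exterior derivative is
  d(omega) = sum_{i < j} (∂f_j/∂x_i - ∂f_i/∂x_j) dx_i ∧ dx_j.
  coefficient of dx ∧ dy: ∂f_2/∂x - ∂f_1/∂y = ∂(-3*x^2 - y)/∂x - ∂(x*(x - 2))/∂y = -6*x
Assembling: d(omega) = (-6*x) dx ∧ dy.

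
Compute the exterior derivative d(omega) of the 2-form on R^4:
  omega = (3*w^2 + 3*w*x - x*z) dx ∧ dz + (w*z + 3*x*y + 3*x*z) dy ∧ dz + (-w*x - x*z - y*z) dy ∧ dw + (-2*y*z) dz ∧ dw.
d(omega) = (6*w + 3*x) dx ∧ dz ∧ dw + (3*y + 3*z) dx ∧ dy ∧ dz + (x + y - z) dy ∧ dz ∧ dw + (-w - z) dx ∧ dy ∧ dw

For a 2-form omega = sum_{i<j} g_{ij} dx_i ∧ dx_j, the exterior derivative is
  d(omega) = sum_{i<j} d(g_{ij}) ∧ dx_i ∧ dx_j = sum_{i<j, k} (∂g_{ij}/∂x_k) dx_k ∧ dx_i ∧ dx_j.
Expand each term, using dx_k ∧ dx_i ∧ dx_j = sgn(permutation) dx_{(a)} ∧ dx_{(b)} ∧ dx_{(c)} with (a < b < c) sorted:
  d(3*w^2 + 3*w*x - x*z) includes (∂/∂w)(3*w^2 + 3*w*x - x*z) dw = (6*w + 3*x) dw, which multiplied by dx ∧ dz gives (6*w + 3*x) dx ∧ dz ∧ dw
  d(w*z + 3*x*y + 3*x*z) includes (∂/∂x)(w*z + 3*x*y + 3*x*z) dx = (3*y + 3*z) dx, which multiplied by dy ∧ dz gives (3*y + 3*z) dx ∧ dy ∧ dz
  d(w*z + 3*x*y + 3*x*z) includes (∂/∂w)(w*z + 3*x*y + 3*x*z) dw = (z) dw, which multiplied by dy ∧ dz gives (z) dy ∧ dz ∧ dw
  d(-w*x - x*z - y*z) includes (∂/∂x)(-w*x - x*z - y*z) dx = (-w - z) dx, which multiplied by dy ∧ dw gives (-w - z) dx ∧ dy ∧ dw
  d(-w*x - x*z - y*z) includes (∂/∂z)(-w*x - x*z - y*z) dz = (-x - y) dz, which multiplied by dy ∧ dw gives (x + y) dy ∧ dz ∧ dw
  d(-2*y*z) includes (∂/∂y)(-2*y*z) dy = (-2*z) dy, which multiplied by dz ∧ dw gives (-2*z) dy ∧ dz ∧ dw
Collecting like 3-forms: d(omega) = (6*w + 3*x) dx ∧ dz ∧ dw + (3*y + 3*z) dx ∧ dy ∧ dz + (x + y - z) dy ∧ dz ∧ dw + (-w - z) dx ∧ dy ∧ dw.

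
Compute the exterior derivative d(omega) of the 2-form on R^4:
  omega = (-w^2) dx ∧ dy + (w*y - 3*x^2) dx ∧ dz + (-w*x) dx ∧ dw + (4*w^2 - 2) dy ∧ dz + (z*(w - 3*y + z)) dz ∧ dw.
d(omega) = (-2*w) dx ∧ dy ∧ dw + (-w) dx ∧ dy ∧ dz + (y) dx ∧ dz ∧ dw + (8*w - 3*z) dy ∧ dz ∧ dw

For a 2-form omega = sum_{i<j} g_{ij} dx_i ∧ dx_j, the exterior derivative is
  d(omega) = sum_{i<j} d(g_{ij}) ∧ dx_i ∧ dx_j = sum_{i<j, k} (∂g_{ij}/∂x_k) dx_k ∧ dx_i ∧ dx_j.
Expand each term, using dx_k ∧ dx_i ∧ dx_j = sgn(permutation) dx_{(a)} ∧ dx_{(b)} ∧ dx_{(c)} with (a < b < c) sorted:
  d(-w^2) includes (∂/∂w)(-w^2) dw = (-2*w) dw, which multiplied by dx ∧ dy gives (-2*w) dx ∧ dy ∧ dw
  d(w*y - 3*x^2) includes (∂/∂y)(w*y - 3*x^2) dy = (w) dy, which multiplied by dx ∧ dz gives (-w) dx ∧ dy ∧ dz
  d(w*y - 3*x^2) includes (∂/∂w)(w*y - 3*x^2) dw = (y) dw, which multiplied by dx ∧ dz gives (y) dx ∧ dz ∧ dw
  d(4*w^2 - 2) includes (∂/∂w)(4*w^2 - 2) dw = (8*w) dw, which multiplied by dy ∧ dz gives (8*w) dy ∧ dz ∧ dw
  d(z*(w - 3*y + z)) includes (∂/∂y)(z*(w - 3*y + z)) dy = (-3*z) dy, which multiplied by dz ∧ dw gives (-3*z) dy ∧ dz ∧ dw
Collecting like 3-forms: d(omega) = (-2*w) dx ∧ dy ∧ dw + (-w) dx ∧ dy ∧ dz + (y) dx ∧ dz ∧ dw + (8*w - 3*z) dy ∧ dz ∧ dw.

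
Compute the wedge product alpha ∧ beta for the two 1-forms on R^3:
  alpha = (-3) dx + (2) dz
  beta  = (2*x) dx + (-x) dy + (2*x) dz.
alpha ∧ beta = (3*x) dx ∧ dy + (-10*x) dx ∧ dz + (2*x) dy ∧ dz

Distribute the wedge, using dx_i ∧ dx_j = -dx_j ∧ dx_i and dx_i ∧ dx_i = 0. For each pair (i, j) with i < j, the coefficient of dx_i ∧ dx_j in alpha ∧ beta is (alpha_i * beta_j - alpha_j * beta_i). Collecting: alpha ∧ beta = (3*x) dx ∧ dy + (-10*x) dx ∧ dz + (2*x) dy ∧ dz.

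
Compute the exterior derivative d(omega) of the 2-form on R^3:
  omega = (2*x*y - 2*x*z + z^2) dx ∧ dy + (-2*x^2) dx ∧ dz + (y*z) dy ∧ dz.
d(omega) = (-2*x + 2*z) dx ∧ dy ∧ dz

For a 2-form omega = sum_{i<j} g_{ij} dx_i ∧ dx_j, the exterior derivative is
  d(omega) = sum_{i<j} d(g_{ij}) ∧ dx_i ∧ dx_j = sum_{i<j, k} (∂g_{ij}/∂x_k) dx_k ∧ dx_i ∧ dx_j.
Expand each term, using dx_k ∧ dx_i ∧ dx_j = sgn(permutation) dx_{(a)} ∧ dx_{(b)} ∧ dx_{(c)} with (a < b < c) sorted:
  d(2*x*y - 2*x*z + z^2) includes (∂/∂z)(2*x*y - 2*x*z + z^2) dz = (-2*x + 2*z) dz, which multiplied by dx ∧ dy gives (-2*x + 2*z) dx ∧ dy ∧ dz
Collecting like 3-forms: d(omega) = (-2*x + 2*z) dx ∧ dy ∧ dz.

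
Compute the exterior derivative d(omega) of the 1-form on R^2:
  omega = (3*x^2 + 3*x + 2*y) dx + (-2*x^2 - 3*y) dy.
d(omega) = (-4*x - 2) dx ∧ dy

For a 1-form omega = sum_i f_i dx_i, the exterior derivative is
  d(omega) = sum_{i < j} (∂f_j/∂x_i - ∂f_i/∂x_j) dx_i ∧ dx_j.
  coefficient of dx ∧ dy: ∂f_2/∂x - ∂f_1/∂y = ∂(-2*x^2 - 3*y)/∂x - ∂(3*x^2 + 3*x + 2*y)/∂y = -4*x - 2
Assembling: d(omega) = (-4*x - 2) dx ∧ dy.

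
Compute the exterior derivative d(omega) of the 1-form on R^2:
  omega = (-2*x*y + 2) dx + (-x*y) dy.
d(omega) = (2*x - y) dx ∧ dy

For a 1-form omega = sum_i f_i dx_i, the exterior derivative is
  d(omega) = sum_{i < j} (∂f_j/∂x_i - ∂f_i/∂x_j) dx_i ∧ dx_j.
  coefficient of dx ∧ dy: ∂f_2/∂x - ∂f_1/∂y = ∂(-x*y)/∂x - ∂(-2*x*y + 2)/∂y = 2*x - y
Assembling: d(omega) = (2*x - y) dx ∧ dy.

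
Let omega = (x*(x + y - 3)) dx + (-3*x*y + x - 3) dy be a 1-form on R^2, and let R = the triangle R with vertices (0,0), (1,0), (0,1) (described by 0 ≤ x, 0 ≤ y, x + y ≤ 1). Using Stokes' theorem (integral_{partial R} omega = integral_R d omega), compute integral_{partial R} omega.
integral_(partial R) omega = -1/6

Stokes: integral_partial_R omega = integral_R d omega with d omega = (∂Q/∂x - ∂P/∂y) dx ∧ dy.
  ∂Q/∂x = 1 - 3*y
  ∂P/∂y = x
  integrand = ∂Q/∂x - ∂P/∂y = -x - 3*y + 1.
Integrating over R: integral_0^1 integral_0^{1-x} (-x - 3*y + 1) dy dx = -1/6.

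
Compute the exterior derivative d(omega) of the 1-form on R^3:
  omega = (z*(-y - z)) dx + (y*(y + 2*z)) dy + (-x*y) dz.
d(omega) = (z) dx ∧ dy + (2*z) dx ∧ dz + (-x - 2*y) dy ∧ dz

For a 1-form omega = sum_i f_i dx_i, the exterior derivative is
  d(omega) = sum_{i < j} (∂f_j/∂x_i - ∂f_i/∂x_j) dx_i ∧ dx_j.
  coefficient of dx ∧ dy: ∂f_2/∂x - ∂f_1/∂y = ∂(y*(y + 2*z))/∂x - ∂(z*(-y - z))/∂y = z
  coefficient of dx ∧ dz: ∂f_3/∂x - ∂f_1/∂z = ∂(-x*y)/∂x - ∂(z*(-y - z))/∂z = 2*z
  coefficient of dy ∧ dz: ∂f_3/∂y - ∂f_2/∂z = ∂(-x*y)/∂y - ∂(y*(y + 2*z))/∂z = -x - 2*y
Assembling: d(omega) = (z) dx ∧ dy + (2*z) dx ∧ dz + (-x - 2*y) dy ∧ dz.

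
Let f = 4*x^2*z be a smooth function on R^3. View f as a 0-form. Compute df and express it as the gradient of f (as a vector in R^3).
df = (8*x*z) dx + (0) dy + (4*x^2) dz; grad f = (8*x*z, 0, 4*x^2)

For a 0-form f, d f = (∂f/∂x) dx + (∂f/∂y) dy + (∂f/∂z) dz. The components of the vector representation are exactly the entries of grad f in Cartesian coordinates:
  ∂f/∂x = 8*x*z
  ∂f/∂y = 0
  ∂f/∂z = 4*x^2.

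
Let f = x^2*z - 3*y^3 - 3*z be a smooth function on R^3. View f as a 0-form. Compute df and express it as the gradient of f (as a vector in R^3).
df = (2*x*z) dx + (-9*y^2) dy + (x^2 - 3) dz; grad f = (2*x*z, -9*y^2, x^2 - 3)

For a 0-form f, d f = (∂f/∂x) dx + (∂f/∂y) dy + (∂f/∂z) dz. The components of the vector representation are exactly the entries of grad f in Cartesian coordinates:
  ∂f/∂x = 2*x*z
  ∂f/∂y = -9*y^2
  ∂f/∂z = x^2 - 3.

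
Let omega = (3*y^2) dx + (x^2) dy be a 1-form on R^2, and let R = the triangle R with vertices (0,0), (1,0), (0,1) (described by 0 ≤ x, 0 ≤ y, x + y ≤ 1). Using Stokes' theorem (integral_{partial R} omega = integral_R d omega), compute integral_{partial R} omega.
integral_(partial R) omega = -2/3

Stokes: integral_partial_R omega = integral_R d omega with d omega = (∂Q/∂x - ∂P/∂y) dx ∧ dy.
  ∂Q/∂x = 2*x
  ∂P/∂y = 6*y
  integrand = ∂Q/∂x - ∂P/∂y = 2*x - 6*y.
Integrating over R: integral_0^1 integral_0^{1-x} (2*x - 6*y) dy dx = -2/3.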